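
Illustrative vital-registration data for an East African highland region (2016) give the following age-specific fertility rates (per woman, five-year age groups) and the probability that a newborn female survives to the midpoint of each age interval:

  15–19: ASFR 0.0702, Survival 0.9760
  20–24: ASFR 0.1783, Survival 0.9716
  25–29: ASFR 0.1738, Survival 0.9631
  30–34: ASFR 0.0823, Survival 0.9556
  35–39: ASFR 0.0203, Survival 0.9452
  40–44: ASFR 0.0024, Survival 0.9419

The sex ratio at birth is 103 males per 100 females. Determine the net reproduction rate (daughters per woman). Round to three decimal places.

1.254

Proportion female at birth = 100 / (100 + 103) = 0.49261.
Each age group contributes 5 × ASFR × survival:
  15–19: 5 × 0.0702 × 0.9760 = 0.34258
  20–24: 5 × 0.1783 × 0.9716 = 0.86618
  25–29: 5 × 0.1738 × 0.9631 = 0.83693
  30–34: 5 × 0.0823 × 0.9556 = 0.39323
  35–39: 5 × 0.0203 × 0.9452 = 0.09594
  40–44: 5 × 0.0024 × 0.9419 = 0.01130
Sum = 2.54616
NRR = 0.49261 × 2.54616 = 1.25426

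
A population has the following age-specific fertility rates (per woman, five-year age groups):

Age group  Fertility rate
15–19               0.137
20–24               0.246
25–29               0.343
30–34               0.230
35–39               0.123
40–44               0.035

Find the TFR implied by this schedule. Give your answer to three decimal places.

5.570

Sum of ASFRs = 0.137 + 0.246 + 0.343 + 0.230 + 0.123 + 0.035 = 1.114
TFR = 5 × 1.114 = 5.57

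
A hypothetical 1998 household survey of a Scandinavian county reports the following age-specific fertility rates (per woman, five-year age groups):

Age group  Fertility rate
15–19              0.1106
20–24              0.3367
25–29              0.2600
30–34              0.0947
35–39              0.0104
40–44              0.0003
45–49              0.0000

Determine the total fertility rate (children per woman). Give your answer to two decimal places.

4.06

Sum of ASFRs = 0.1106 + 0.3367 + 0.2600 + 0.0947 + 0.0104 + 0.0003 + 0.0000 = 0.8127
TFR = 5 × 0.8127 = 4.0635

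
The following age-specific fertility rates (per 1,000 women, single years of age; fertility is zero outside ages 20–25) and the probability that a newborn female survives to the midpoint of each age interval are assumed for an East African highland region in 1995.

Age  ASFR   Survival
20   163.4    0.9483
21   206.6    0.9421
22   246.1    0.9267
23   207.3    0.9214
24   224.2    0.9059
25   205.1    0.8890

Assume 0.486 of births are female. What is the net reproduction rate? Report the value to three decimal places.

0.561

Proportion female at birth = 0.486.
Per-age-group product (1 × ASFR × survival probability):
  20: 1 × 163.4/1000 × 0.9483 = 0.15495
  21: 1 × 206.6/1000 × 0.9421 = 0.19464
  22: 1 × 246.1/1000 × 0.9267 = 0.22806
  23: 1 × 207.3/1000 × 0.9214 = 0.19101
  24: 1 × 224.2/1000 × 0.9059 = 0.20310
  25: 1 × 205.1/1000 × 0.8890 = 0.18233
Sum = 1.15409
NRR = 0.486 × 1.15409 = 0.56089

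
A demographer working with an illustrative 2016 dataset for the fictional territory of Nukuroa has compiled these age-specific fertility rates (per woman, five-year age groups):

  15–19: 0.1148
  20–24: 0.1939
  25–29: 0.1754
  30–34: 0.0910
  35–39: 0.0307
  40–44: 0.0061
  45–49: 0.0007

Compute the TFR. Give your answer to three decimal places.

3.063

Sum of ASFRs = 0.1148 + 0.1939 + 0.1754 + 0.0910 + 0.0307 + 0.0061 + 0.0007 = 0.6126
TFR = 5 × 0.6126 = 3.063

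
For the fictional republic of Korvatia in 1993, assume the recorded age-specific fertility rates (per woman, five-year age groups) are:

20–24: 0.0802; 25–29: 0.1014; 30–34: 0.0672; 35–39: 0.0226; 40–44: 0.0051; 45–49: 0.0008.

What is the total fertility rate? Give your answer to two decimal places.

1.39

Sum of ASFRs = 0.0802 + 0.1014 + 0.0672 + 0.0226 + 0.0051 + 0.0008 = 0.2773
TFR = 5 × 0.2773 = 1.3865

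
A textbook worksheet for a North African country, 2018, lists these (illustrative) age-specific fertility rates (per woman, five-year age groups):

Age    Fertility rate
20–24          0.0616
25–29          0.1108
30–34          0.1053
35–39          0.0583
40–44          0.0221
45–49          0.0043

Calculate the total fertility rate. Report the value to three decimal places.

1.812

Sum of ASFRs = 0.0616 + 0.1108 + 0.1053 + 0.0583 + 0.0221 + 0.0043 = 0.3624
TFR = 5 × 0.3624 = 1.812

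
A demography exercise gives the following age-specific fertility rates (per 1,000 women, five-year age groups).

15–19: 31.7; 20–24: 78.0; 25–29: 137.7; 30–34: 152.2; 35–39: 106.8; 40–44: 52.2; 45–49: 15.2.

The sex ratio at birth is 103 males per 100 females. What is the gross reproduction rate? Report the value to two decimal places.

Proportion female at birth = 100 / (100 + 103) = 0.49261.
Sum of ASFRs = 31.7 + 78.0 + 137.7 + 152.2 + 106.8 + 52.2 + 15.2 = 573.8
TFR = 5 × 573.8 / 1000 = 2.869
GRR = 0.49261 × 2.869 = 1.41330

1.41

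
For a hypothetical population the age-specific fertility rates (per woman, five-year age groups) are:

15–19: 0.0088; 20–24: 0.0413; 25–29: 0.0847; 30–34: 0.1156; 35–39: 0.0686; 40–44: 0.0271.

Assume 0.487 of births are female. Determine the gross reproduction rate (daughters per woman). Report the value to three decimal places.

0.843

Proportion female at birth = 0.487.
Sum of ASFRs = 0.0088 + 0.0413 + 0.0847 + 0.1156 + 0.0686 + 0.0271 = 0.3461
TFR = 5 × 0.3461 = 1.7305
GRR = 0.487 × 1.7305 = 0.84275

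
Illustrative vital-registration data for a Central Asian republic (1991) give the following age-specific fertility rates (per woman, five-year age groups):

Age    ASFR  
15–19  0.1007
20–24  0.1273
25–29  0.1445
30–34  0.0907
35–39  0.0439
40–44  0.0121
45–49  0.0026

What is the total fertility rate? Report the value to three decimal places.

Sum of ASFRs = 0.1007 + 0.1273 + 0.1445 + 0.0907 + 0.0439 + 0.0121 + 0.0026 = 0.5218
TFR = 5 × 0.5218 = 2.609

2.609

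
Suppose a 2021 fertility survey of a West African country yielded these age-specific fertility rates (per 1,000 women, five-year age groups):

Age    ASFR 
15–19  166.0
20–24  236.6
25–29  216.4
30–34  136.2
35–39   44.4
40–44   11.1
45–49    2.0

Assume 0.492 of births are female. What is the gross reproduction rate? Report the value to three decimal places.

1.999

Proportion female at birth = 0.492.
Sum of ASFRs = 166.0 + 236.6 + 216.4 + 136.2 + 44.4 + 11.1 + 2.0 = 812.7
TFR = 5 × 812.7 / 1000 = 4.0635
GRR = 0.492 × 4.0635 = 1.99924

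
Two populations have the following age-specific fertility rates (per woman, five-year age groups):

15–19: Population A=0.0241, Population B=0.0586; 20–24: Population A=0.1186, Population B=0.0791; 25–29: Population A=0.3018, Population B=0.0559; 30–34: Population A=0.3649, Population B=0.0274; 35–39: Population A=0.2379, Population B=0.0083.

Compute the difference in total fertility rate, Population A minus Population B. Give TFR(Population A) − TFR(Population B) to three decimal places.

Population A:
  Sum of ASFRs = 0.0241 + 0.1186 + 0.3018 + 0.3649 + 0.2379 = 1.0473
  TFR = 5 × 1.0473 = 5.2365
Population B:
  Sum of ASFRs = 0.0586 + 0.0791 + 0.0559 + 0.0274 + 0.0083 = 0.2293
  TFR = 5 × 0.2293 = 1.1465
Difference = 5.2365 − 1.1465 = 4.09

4.090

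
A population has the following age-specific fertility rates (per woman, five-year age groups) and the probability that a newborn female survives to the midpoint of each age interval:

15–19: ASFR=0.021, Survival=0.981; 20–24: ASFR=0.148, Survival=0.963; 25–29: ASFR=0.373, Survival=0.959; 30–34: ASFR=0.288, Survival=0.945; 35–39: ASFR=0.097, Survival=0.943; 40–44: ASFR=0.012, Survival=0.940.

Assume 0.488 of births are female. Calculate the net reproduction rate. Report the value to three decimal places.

2.186

Proportion female at birth = 0.488.
Survival-weighted fertility by age (5·fₓ·Sₓ):
  15–19: 5 × 0.021 × 0.981 = 0.10301
  20–24: 5 × 0.148 × 0.963 = 0.71262
  25–29: 5 × 0.373 × 0.959 = 1.78854
  30–34: 5 × 0.288 × 0.945 = 1.36080
  35–39: 5 × 0.097 × 0.943 = 0.45736
  40–44: 5 × 0.012 × 0.940 = 0.05640
Sum = 4.47873
NRR = 0.488 × 4.47873 = 2.18562
With NRR above 1 the population is above replacement fertility.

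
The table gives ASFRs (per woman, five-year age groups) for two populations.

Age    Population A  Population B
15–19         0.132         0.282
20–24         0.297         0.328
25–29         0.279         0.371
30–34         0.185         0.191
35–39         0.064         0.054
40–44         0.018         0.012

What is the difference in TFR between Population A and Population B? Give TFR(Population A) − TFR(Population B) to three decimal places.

-1.315

Population A:
  Sum of ASFRs = 0.132 + 0.297 + 0.279 + 0.185 + 0.064 + 0.018 = 0.975
  TFR = 5 × 0.975 = 4.875
Population B:
  Sum of ASFRs = 0.282 + 0.328 + 0.371 + 0.191 + 0.054 + 0.012 = 1.238
  TFR = 5 × 1.238 = 6.19
Difference = 4.875 − 6.19 = -1.315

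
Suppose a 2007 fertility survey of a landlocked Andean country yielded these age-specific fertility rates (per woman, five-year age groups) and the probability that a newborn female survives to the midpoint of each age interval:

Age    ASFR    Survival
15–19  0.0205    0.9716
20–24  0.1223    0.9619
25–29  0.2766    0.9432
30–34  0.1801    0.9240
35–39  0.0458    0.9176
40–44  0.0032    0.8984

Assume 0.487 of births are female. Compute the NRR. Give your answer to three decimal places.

1.485

Proportion female at birth = 0.487.
Per-age-group product (5 × ASFR × survival probability):
  15–19: 5 × 0.0205 × 0.9716 = 0.09959
  20–24: 5 × 0.1223 × 0.9619 = 0.58820
  25–29: 5 × 0.2766 × 0.9432 = 1.30445
  30–34: 5 × 0.1801 × 0.9240 = 0.83206
  35–39: 5 × 0.0458 × 0.9176 = 0.21013
  40–44: 5 × 0.0032 × 0.8984 = 0.01437
Sum = 3.04880
NRR = 0.487 × 3.04880 = 1.48477
An NRR exceeding 1 indicates intrinsic growth under these rates.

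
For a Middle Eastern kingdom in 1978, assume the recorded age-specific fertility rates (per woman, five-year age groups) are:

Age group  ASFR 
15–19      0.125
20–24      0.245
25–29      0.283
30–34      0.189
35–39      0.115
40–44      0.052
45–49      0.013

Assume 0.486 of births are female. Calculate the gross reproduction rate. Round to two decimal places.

2.48

Proportion female at birth = 0.486.
Sum of ASFRs = 0.125 + 0.245 + 0.283 + 0.189 + 0.115 + 0.052 + 0.013 = 1.022
TFR = 5 × 1.022 = 5.11
GRR = 0.486 × 5.11 = 2.48346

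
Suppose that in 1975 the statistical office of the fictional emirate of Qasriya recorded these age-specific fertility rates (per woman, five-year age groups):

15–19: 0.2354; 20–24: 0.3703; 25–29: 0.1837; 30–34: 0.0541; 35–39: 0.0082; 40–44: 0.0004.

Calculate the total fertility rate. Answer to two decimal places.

Sum of ASFRs = 0.2354 + 0.3703 + 0.1837 + 0.0541 + 0.0082 + 0.0004 = 0.8521
TFR = 5 × 0.8521 = 4.2605

4.26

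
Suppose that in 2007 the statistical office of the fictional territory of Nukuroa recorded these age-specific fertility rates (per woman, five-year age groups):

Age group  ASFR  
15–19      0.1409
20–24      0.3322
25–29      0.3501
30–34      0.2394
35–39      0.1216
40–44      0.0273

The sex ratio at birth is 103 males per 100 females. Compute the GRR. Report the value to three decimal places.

2.984

Proportion female at birth = 100 / (100 + 103) = 0.49261.
Sum of ASFRs = 0.1409 + 0.3322 + 0.3501 + 0.2394 + 0.1216 + 0.0273 = 1.2115
TFR = 5 × 1.2115 = 6.0575
GRR = 0.49261 × 6.0575 = 2.98399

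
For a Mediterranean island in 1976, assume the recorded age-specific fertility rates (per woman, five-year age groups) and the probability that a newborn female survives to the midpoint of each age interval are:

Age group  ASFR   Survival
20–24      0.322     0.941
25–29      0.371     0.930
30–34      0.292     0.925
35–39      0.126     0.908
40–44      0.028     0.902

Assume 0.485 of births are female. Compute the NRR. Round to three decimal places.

Proportion female at birth = 0.485.
Weighting each age-specific rate by interval width and survival:
  20–24: 5 × 0.322 × 0.941 = 1.51501
  25–29: 5 × 0.371 × 0.930 = 1.72515
  30–34: 5 × 0.292 × 0.925 = 1.35050
  35–39: 5 × 0.126 × 0.908 = 0.57204
  40–44: 5 × 0.028 × 0.902 = 0.12628
Sum = 5.28898
NRR = 0.485 × 5.28898 = 2.56516
NRR > 1, so each generation more than replaces itself.

2.565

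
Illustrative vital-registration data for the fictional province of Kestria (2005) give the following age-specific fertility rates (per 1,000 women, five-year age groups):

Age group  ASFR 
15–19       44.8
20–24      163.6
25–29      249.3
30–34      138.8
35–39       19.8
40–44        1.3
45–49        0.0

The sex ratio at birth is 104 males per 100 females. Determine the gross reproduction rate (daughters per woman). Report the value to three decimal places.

Proportion female at birth = 100 / (100 + 104) = 0.49020.
Sum of ASFRs = 44.8 + 163.6 + 249.3 + 138.8 + 19.8 + 1.3 + 0.0 = 617.6
TFR = 5 × 617.6 / 1000 = 3.088
GRR = 0.49020 × 3.088 = 1.51374

1.514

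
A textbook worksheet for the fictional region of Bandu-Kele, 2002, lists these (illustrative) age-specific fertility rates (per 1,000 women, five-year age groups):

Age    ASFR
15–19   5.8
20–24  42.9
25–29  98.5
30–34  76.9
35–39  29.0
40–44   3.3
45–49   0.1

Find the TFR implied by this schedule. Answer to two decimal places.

Sum of ASFRs = 5.8 + 42.9 + 98.5 + 76.9 + 29.0 + 3.3 + 0.1 = 256.5
TFR = 5 × 256.5 / 1000 = 1.2825

1.28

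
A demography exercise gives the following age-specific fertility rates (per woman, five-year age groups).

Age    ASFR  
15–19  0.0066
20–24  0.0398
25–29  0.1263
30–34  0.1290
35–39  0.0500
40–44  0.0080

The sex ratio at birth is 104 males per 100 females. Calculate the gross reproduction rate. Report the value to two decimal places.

0.88

Proportion female at birth = 100 / (100 + 104) = 0.49020.
Sum of ASFRs = 0.0066 + 0.0398 + 0.1263 + 0.1290 + 0.0500 + 0.0080 = 0.3597
TFR = 5 × 0.3597 = 1.7985
GRR = 0.49020 × 1.7985 = 0.88162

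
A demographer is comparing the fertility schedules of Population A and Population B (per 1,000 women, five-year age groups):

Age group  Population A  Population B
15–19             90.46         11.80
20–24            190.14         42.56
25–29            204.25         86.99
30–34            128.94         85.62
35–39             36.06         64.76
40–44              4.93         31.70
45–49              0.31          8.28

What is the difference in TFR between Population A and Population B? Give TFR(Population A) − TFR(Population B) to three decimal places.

1.617

Population A:
  Sum of ASFRs = 90.46 + 190.14 + 204.25 + 128.94 + 36.06 + 4.93 + 0.31 = 655.09
  TFR = 5 × 655.09 / 1000 = 3.27545
Population B:
  Sum of ASFRs = 11.80 + 42.56 + 86.99 + 85.62 + 64.76 + 31.70 + 8.28 = 331.71
  TFR = 5 × 331.71 / 1000 = 1.65855
Difference = 3.27545 − 1.65855 = 1.6169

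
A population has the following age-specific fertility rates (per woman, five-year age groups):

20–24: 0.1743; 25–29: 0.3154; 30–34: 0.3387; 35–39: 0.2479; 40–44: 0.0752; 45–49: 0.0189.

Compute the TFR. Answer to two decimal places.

5.85

Sum of ASFRs = 0.1743 + 0.3154 + 0.3387 + 0.2479 + 0.0752 + 0.0189 = 1.1704
TFR = 5 × 1.1704 = 5.852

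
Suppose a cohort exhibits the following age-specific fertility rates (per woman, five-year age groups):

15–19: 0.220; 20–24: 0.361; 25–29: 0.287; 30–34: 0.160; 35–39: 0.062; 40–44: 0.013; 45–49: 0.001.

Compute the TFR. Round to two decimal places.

Sum of ASFRs = 0.220 + 0.361 + 0.287 + 0.160 + 0.062 + 0.013 + 0.001 = 1.104
TFR = 5 × 1.104 = 5.52

5.52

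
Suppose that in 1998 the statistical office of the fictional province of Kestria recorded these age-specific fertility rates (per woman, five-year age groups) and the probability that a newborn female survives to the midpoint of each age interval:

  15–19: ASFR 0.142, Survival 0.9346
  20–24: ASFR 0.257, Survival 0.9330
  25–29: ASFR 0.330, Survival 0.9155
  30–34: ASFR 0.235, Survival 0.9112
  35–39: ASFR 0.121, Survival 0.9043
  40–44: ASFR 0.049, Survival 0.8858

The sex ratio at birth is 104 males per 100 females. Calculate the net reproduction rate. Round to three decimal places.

2.553

Proportion female at birth = 100 / (100 + 104) = 0.49020.
Per-age-group product (5 × ASFR × survival probability):
  15–19: 5 × 0.142 × 0.9346 = 0.66357
  20–24: 5 × 0.257 × 0.9330 = 1.19891
  25–29: 5 × 0.330 × 0.9155 = 1.51058
  30–34: 5 × 0.235 × 0.9112 = 1.07066
  35–39: 5 × 0.121 × 0.9043 = 0.54710
  40–44: 5 × 0.049 × 0.8858 = 0.21702
Sum = 5.20784
NRR = 0.49020 × 5.20784 = 2.55288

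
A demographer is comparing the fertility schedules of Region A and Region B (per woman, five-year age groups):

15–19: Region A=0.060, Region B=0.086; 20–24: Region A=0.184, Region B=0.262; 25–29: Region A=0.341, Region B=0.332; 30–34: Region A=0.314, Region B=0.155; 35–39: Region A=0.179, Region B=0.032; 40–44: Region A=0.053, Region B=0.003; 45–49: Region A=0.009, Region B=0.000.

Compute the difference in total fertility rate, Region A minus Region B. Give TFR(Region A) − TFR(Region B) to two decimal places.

1.35

Region A:
  Sum of ASFRs = 0.060 + 0.184 + 0.341 + 0.314 + 0.179 + 0.053 + 0.009 = 1.140
  TFR = 5 × 1.140 = 5.7
Region B:
  Sum of ASFRs = 0.086 + 0.262 + 0.332 + 0.155 + 0.032 + 0.003 + 0.000 = 0.870
  TFR = 5 × 0.870 = 4.35
Difference = 5.7 − 4.35 = 1.35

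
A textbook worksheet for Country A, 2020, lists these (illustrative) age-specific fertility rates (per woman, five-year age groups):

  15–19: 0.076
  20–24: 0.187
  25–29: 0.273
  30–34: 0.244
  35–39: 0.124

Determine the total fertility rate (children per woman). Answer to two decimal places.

Sum of ASFRs = 0.076 + 0.187 + 0.273 + 0.244 + 0.124 = 0.904
TFR = 5 × 0.904 = 4.52

4.52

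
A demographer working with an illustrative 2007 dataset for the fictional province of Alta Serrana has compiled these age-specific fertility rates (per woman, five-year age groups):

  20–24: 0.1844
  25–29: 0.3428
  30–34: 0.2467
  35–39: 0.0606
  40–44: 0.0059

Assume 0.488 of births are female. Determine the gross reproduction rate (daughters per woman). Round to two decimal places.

2.05

Proportion female at birth = 0.488.
Sum of ASFRs = 0.1844 + 0.3428 + 0.2467 + 0.0606 + 0.0059 = 0.8404
TFR = 5 × 0.8404 = 4.202
GRR = 0.488 × 4.202 = 2.05058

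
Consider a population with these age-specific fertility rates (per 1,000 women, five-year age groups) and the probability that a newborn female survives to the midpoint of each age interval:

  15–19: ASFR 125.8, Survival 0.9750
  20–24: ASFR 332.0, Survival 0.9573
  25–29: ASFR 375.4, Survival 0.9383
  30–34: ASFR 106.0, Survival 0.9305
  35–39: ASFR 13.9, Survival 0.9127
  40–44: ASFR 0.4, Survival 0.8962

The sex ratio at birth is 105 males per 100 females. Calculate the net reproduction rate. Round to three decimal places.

Proportion female at birth = 100 / (100 + 105) = 0.48780.
Each age group contributes 5 × ASFR × survival:
  15–19: 5 × 125.8/1000 × 0.9750 = 0.61328
  20–24: 5 × 332.0/1000 × 0.9573 = 1.58912
  25–29: 5 × 375.4/1000 × 0.9383 = 1.76119
  30–34: 5 × 106.0/1000 × 0.9305 = 0.49317
  35–39: 5 × 13.9/1000 × 0.9127 = 0.06343
  40–44: 5 × 0.4/1000 × 0.8962 = 0.00179
Sum = 4.52198
NRR = 0.48780 × 4.52198 = 2.20582
An NRR exceeding 1 indicates intrinsic growth under these rates.

2.206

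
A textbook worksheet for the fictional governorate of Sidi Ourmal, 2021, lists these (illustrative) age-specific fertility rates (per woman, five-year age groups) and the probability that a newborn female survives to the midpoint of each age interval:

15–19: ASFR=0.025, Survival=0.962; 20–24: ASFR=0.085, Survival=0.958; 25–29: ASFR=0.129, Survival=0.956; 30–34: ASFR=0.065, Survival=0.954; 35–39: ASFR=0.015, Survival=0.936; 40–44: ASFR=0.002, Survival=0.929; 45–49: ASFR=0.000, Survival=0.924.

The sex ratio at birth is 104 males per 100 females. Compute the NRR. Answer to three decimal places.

0.752

Proportion female at birth = 100 / (100 + 104) = 0.49020.
Each age group contributes 5 × ASFR × survival:
  15–19: 5 × 0.025 × 0.962 = 0.12025
  20–24: 5 × 0.085 × 0.958 = 0.40715
  25–29: 5 × 0.129 × 0.956 = 0.61662
  30–34: 5 × 0.065 × 0.954 = 0.31005
  35–39: 5 × 0.015 × 0.936 = 0.07020
  40–44: 5 × 0.002 × 0.929 = 0.00929
  45–49: 5 × 0.000 × 0.924 = 0.00000
Sum = 1.53356
NRR = 0.49020 × 1.53356 = 0.75175
With NRR below 1 the population is below replacement fertility.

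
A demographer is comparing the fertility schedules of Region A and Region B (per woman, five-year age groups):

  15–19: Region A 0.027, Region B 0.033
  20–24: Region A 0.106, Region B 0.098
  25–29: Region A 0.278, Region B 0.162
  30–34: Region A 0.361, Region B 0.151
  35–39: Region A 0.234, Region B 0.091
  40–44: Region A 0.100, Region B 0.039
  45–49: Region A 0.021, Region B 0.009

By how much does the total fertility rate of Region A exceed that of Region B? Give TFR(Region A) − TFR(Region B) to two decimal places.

Region A:
  Sum of ASFRs = 0.027 + 0.106 + 0.278 + 0.361 + 0.234 + 0.100 + 0.021 = 1.127
  TFR = 5 × 1.127 = 5.635
Region B:
  Sum of ASFRs = 0.033 + 0.098 + 0.162 + 0.151 + 0.091 + 0.039 + 0.009 = 0.583
  TFR = 5 × 0.583 = 2.915
Difference = 5.635 − 2.915 = 2.72

2.72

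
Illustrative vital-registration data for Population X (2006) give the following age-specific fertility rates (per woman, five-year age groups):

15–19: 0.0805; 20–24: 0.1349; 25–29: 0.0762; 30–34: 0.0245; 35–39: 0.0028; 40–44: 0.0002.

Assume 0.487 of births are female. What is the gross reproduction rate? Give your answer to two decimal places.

Proportion female at birth = 0.487.
Sum of ASFRs = 0.0805 + 0.1349 + 0.0762 + 0.0245 + 0.0028 + 0.0002 = 0.3191
TFR = 5 × 0.3191 = 1.5955
GRR = 0.487 × 1.5955 = 0.77701

0.78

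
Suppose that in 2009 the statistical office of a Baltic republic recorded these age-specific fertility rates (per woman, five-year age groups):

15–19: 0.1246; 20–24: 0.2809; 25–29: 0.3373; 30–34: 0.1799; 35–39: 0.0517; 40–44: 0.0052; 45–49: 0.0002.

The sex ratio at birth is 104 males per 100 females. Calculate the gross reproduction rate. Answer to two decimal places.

2.40

Proportion female at birth = 100 / (100 + 104) = 0.49020.
Sum of ASFRs = 0.1246 + 0.2809 + 0.3373 + 0.1799 + 0.0517 + 0.0052 + 0.0002 = 0.9798
TFR = 5 × 0.9798 = 4.899
GRR = 0.49020 × 4.899 = 2.40149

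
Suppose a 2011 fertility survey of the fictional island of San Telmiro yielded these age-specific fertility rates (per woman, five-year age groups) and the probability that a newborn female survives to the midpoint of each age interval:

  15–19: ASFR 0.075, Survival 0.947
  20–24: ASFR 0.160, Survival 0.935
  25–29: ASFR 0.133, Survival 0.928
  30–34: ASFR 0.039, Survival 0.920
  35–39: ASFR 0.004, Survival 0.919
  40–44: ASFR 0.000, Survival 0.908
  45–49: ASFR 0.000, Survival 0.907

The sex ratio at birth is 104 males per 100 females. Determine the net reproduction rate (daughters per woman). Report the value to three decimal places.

0.940

Proportion female at birth = 100 / (100 + 104) = 0.49020.
Each age group contributes 5 × ASFR × survival:
  15–19: 5 × 0.075 × 0.947 = 0.35513
  20–24: 5 × 0.160 × 0.935 = 0.74800
  25–29: 5 × 0.133 × 0.928 = 0.61712
  30–34: 5 × 0.039 × 0.920 = 0.17940
  35–39: 5 × 0.004 × 0.919 = 0.01838
  40–44: 5 × 0.000 × 0.908 = 0.00000
  45–49: 5 × 0.000 × 0.907 = 0.00000
Sum = 1.91803
NRR = 0.49020 × 1.91803 = 0.94022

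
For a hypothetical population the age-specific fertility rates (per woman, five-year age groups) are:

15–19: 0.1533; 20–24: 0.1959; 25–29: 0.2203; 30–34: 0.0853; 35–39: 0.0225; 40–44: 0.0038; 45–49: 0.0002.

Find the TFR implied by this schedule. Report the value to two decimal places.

3.41

Sum of ASFRs = 0.1533 + 0.1959 + 0.2203 + 0.0853 + 0.0225 + 0.0038 + 0.0002 = 0.6813
TFR = 5 × 0.6813 = 3.4065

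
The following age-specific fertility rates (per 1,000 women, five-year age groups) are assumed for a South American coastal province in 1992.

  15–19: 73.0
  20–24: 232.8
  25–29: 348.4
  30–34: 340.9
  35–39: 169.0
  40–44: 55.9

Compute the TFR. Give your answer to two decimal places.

6.10

Sum of ASFRs = 73.0 + 232.8 + 348.4 + 340.9 + 169.0 + 55.9 = 1220.0
TFR = 5 × 1220.0 / 1000 = 6.1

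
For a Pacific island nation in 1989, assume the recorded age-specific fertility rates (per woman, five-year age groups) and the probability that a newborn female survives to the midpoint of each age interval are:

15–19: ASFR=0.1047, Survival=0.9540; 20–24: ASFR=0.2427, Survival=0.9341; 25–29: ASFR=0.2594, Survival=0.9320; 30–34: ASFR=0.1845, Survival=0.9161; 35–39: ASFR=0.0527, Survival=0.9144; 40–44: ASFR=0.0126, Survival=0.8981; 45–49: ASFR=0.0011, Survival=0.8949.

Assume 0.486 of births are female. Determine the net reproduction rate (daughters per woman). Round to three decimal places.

Proportion female at birth = 0.486.
Per-age-group product (5 × ASFR × survival probability):
  15–19: 5 × 0.1047 × 0.9540 = 0.49942
  20–24: 5 × 0.2427 × 0.9341 = 1.13353
  25–29: 5 × 0.2594 × 0.9320 = 1.20880
  30–34: 5 × 0.1845 × 0.9161 = 0.84510
  35–39: 5 × 0.0527 × 0.9144 = 0.24094
  40–44: 5 × 0.0126 × 0.8981 = 0.05658
  45–49: 5 × 0.0011 × 0.8949 = 0.00492
Sum = 3.98929
NRR = 0.486 × 3.98929 = 1.93879

1.939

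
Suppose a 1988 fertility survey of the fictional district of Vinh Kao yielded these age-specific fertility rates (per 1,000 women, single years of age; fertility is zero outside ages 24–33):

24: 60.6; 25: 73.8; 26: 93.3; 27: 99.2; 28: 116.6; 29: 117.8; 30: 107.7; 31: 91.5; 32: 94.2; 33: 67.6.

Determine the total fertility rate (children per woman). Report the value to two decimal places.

0.92

Sum of ASFRs = 60.6 + 73.8 + 93.3 + 99.2 + 116.6 + 117.8 + 107.7 + 91.5 + 94.2 + 67.6 = 922.3
TFR = 922.3 / 1000 = 0.9223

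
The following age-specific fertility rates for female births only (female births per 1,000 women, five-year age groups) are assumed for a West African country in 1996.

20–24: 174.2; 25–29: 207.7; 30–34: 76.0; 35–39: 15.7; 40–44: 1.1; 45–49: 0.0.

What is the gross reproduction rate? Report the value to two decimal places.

Sum of female ASFRs = 174.2 + 207.7 + 76.0 + 15.7 + 1.1 + 0.0 = 474.7
GRR = 5 × 474.7 / 1000 = 2.3735

2.37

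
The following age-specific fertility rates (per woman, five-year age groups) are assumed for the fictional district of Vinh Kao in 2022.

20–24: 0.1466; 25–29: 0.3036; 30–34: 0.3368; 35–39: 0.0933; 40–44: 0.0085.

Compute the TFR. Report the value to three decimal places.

4.444

Sum of ASFRs = 0.1466 + 0.3036 + 0.3368 + 0.0933 + 0.0085 = 0.8888
TFR = 5 × 0.8888 = 4.444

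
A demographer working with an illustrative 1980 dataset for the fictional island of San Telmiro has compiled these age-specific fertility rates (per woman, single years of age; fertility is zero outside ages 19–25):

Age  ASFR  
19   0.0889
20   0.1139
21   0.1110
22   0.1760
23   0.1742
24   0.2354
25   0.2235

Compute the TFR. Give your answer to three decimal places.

Sum of ASFRs = 0.0889 + 0.1139 + 0.1110 + 0.1760 + 0.1742 + 0.2354 + 0.2235 = 1.1229
TFR = 1.1229

1.123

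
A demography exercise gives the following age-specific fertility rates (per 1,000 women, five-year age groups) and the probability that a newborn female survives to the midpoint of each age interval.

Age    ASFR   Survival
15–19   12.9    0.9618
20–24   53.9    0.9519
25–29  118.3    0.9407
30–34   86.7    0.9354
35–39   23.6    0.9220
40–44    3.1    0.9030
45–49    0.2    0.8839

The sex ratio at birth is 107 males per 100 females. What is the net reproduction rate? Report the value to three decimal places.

0.678

Proportion female at birth = 100 / (100 + 107) = 0.48309.
Weighting each age-specific rate by interval width and survival:
  15–19: 5 × 12.9/1000 × 0.9618 = 0.06204
  20–24: 5 × 53.9/1000 × 0.9519 = 0.25654
  25–29: 5 × 118.3/1000 × 0.9407 = 0.55642
  30–34: 5 × 86.7/1000 × 0.9354 = 0.40550
  35–39: 5 × 23.6/1000 × 0.9220 = 0.10880
  40–44: 5 × 3.1/1000 × 0.9030 = 0.01400
  45–49: 5 × 0.2/1000 × 0.8839 = 0.00088
Sum = 1.40418
NRR = 0.48309 × 1.40418 = 0.67835
An NRR under 1 implies long-run decline under these rates.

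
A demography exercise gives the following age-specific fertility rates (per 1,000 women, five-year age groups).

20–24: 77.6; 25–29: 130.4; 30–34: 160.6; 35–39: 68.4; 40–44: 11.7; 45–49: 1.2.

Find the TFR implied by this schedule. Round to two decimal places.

2.25

Sum of ASFRs = 77.6 + 130.4 + 160.6 + 68.4 + 11.7 + 1.2 = 449.9
TFR = 5 × 449.9 / 1000 = 2.2495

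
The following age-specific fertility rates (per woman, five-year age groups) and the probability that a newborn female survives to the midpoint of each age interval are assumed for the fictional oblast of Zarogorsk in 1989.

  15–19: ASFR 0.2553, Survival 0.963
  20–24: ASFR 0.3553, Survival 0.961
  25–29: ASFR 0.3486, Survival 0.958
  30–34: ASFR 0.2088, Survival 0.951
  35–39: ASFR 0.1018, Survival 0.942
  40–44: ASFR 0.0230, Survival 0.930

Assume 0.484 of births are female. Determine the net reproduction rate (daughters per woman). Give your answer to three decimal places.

Proportion female at birth = 0.484.
Survival-weighted fertility by age (5·fₓ·Sₓ):
  15–19: 5 × 0.2553 × 0.963 = 1.22927
  20–24: 5 × 0.3553 × 0.961 = 1.70722
  25–29: 5 × 0.3486 × 0.958 = 1.66979
  30–34: 5 × 0.2088 × 0.951 = 0.99284
  35–39: 5 × 0.1018 × 0.942 = 0.47948
  40–44: 5 × 0.0230 × 0.930 = 0.10695
Sum = 6.18555
NRR = 0.484 × 6.18555 = 2.99381

2.994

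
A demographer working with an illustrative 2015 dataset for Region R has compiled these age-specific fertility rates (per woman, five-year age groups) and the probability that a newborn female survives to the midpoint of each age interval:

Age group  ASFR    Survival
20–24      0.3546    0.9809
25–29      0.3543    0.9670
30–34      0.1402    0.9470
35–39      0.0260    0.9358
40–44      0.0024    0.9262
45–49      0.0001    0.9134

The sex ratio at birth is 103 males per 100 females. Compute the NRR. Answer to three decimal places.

2.093

Proportion female at birth = 100 / (100 + 103) = 0.49261.
Weighting each age-specific rate by interval width and survival:
  20–24: 5 × 0.3546 × 0.9809 = 1.73914
  25–29: 5 × 0.3543 × 0.9670 = 1.71304
  30–34: 5 × 0.1402 × 0.9470 = 0.66385
  35–39: 5 × 0.0260 × 0.9358 = 0.12165
  40–44: 5 × 0.0024 × 0.9262 = 0.01111
  45–49: 5 × 0.0001 × 0.9134 = 0.00046
Sum = 4.24925
NRR = 0.49261 × 4.24925 = 2.09322
With NRR above 1 the population is above replacement fertility.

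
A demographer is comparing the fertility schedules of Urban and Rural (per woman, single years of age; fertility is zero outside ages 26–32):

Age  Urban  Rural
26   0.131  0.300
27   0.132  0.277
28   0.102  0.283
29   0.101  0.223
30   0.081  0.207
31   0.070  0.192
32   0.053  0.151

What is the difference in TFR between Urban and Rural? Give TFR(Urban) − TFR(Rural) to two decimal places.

Urban:
  Sum of ASFRs = 0.131 + 0.132 + 0.102 + 0.101 + 0.081 + 0.070 + 0.053 = 0.670
  TFR = 0.67
Rural:
  Sum of ASFRs = 0.300 + 0.277 + 0.283 + 0.223 + 0.207 + 0.192 + 0.151 = 1.633
  TFR = 1.633
Difference = 0.67 − 1.633 = -0.963

-0.96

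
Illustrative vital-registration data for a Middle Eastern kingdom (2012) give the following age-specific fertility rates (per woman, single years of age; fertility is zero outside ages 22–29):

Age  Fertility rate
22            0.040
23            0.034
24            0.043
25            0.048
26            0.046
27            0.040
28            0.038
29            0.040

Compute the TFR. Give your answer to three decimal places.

0.329

Sum of ASFRs = 0.040 + 0.034 + 0.043 + 0.048 + 0.046 + 0.040 + 0.038 + 0.040 = 0.329
TFR = 0.329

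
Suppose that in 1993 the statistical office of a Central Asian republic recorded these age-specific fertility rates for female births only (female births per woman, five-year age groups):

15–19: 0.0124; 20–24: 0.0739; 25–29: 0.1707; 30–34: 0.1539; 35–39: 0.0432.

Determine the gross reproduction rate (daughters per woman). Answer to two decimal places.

Sum of female ASFRs = 0.0124 + 0.0739 + 0.1707 + 0.1539 + 0.0432 = 0.4541
GRR = 5 × 0.4541 = 2.2705

2.27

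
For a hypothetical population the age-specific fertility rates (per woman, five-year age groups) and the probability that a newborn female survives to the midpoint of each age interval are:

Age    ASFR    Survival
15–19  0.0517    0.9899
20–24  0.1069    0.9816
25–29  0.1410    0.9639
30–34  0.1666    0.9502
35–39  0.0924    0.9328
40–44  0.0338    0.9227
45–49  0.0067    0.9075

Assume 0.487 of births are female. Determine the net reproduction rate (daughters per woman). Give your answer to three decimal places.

1.397

Proportion female at birth = 0.487.
Per-age-group product (5 × ASFR × survival probability):
  15–19: 5 × 0.0517 × 0.9899 = 0.25589
  20–24: 5 × 0.1069 × 0.9816 = 0.52467
  25–29: 5 × 0.1410 × 0.9639 = 0.67955
  30–34: 5 × 0.1666 × 0.9502 = 0.79152
  35–39: 5 × 0.0924 × 0.9328 = 0.43095
  40–44: 5 × 0.0338 × 0.9227 = 0.15594
  45–49: 5 × 0.0067 × 0.9075 = 0.03040
Sum = 2.86892
NRR = 0.487 × 2.86892 = 1.39716
With NRR above 1 the population is above replacement fertility.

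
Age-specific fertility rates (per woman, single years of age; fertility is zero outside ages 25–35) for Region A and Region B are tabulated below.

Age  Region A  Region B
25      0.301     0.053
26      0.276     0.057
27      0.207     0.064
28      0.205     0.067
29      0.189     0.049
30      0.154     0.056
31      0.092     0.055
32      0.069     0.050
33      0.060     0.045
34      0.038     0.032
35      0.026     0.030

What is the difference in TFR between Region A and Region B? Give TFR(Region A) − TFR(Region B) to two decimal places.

1.06

Region A:
  Sum of ASFRs = 0.301 + 0.276 + 0.207 + 0.205 + 0.189 + 0.154 + 0.092 + 0.069 + 0.060 + 0.038 + 0.026 = 1.617
  TFR = 1.617
Region B:
  Sum of ASFRs = 0.053 + 0.057 + 0.064 + 0.067 + 0.049 + 0.056 + 0.055 + 0.050 + 0.045 + 0.032 + 0.030 = 0.558
  TFR = 0.558
Difference = 1.617 − 0.558 = 1.059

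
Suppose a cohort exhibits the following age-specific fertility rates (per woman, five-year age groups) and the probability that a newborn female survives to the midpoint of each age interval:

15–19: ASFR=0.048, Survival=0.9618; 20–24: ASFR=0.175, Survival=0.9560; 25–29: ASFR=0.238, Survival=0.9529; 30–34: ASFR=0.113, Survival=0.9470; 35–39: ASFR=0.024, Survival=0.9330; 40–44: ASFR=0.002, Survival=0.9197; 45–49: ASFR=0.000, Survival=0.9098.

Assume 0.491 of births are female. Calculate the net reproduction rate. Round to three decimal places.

Proportion female at birth = 0.491.
Survival-weighted fertility by age (5·fₓ·Sₓ):
  15–19: 5 × 0.048 × 0.9618 = 0.23083
  20–24: 5 × 0.175 × 0.9560 = 0.83650
  25–29: 5 × 0.238 × 0.9529 = 1.13395
  30–34: 5 × 0.113 × 0.9470 = 0.53506
  35–39: 5 × 0.024 × 0.9330 = 0.11196
  40–44: 5 × 0.002 × 0.9197 = 0.00920
  45–49: 5 × 0.000 × 0.9098 = 0.00000
Sum = 2.85750
NRR = 0.491 × 2.85750 = 1.40303
An NRR exceeding 1 indicates intrinsic growth under these rates.

1.403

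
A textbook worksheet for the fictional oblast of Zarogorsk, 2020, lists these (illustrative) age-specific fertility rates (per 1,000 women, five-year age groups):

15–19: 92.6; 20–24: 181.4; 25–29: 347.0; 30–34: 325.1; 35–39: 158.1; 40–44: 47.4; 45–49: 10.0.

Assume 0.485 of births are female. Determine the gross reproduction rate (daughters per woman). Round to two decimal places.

2.82

Proportion female at birth = 0.485.
Sum of ASFRs = 92.6 + 181.4 + 347.0 + 325.1 + 158.1 + 47.4 + 10.0 = 1161.6
TFR = 5 × 1161.6 / 1000 = 5.808
GRR = 0.485 × 5.808 = 2.81688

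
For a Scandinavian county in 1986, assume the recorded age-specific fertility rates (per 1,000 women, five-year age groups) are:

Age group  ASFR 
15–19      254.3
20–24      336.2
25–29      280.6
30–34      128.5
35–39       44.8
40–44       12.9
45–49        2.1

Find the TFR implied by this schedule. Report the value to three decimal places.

Sum of ASFRs = 254.3 + 336.2 + 280.6 + 128.5 + 44.8 + 12.9 + 2.1 = 1059.4
TFR = 5 × 1059.4 / 1000 = 5.297

5.297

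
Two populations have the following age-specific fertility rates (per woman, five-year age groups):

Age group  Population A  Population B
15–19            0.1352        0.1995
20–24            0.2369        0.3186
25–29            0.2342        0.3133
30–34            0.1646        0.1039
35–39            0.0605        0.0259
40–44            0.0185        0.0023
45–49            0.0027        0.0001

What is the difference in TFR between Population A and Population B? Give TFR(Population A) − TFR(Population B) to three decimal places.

-0.555

Population A:
  Sum of ASFRs = 0.1352 + 0.2369 + 0.2342 + 0.1646 + 0.0605 + 0.0185 + 0.0027 = 0.8526
  TFR = 5 × 0.8526 = 4.263
Population B:
  Sum of ASFRs = 0.1995 + 0.3186 + 0.3133 + 0.1039 + 0.0259 + 0.0023 + 0.0001 = 0.9636
  TFR = 5 × 0.9636 = 4.818
Difference = 4.263 − 4.818 = -0.555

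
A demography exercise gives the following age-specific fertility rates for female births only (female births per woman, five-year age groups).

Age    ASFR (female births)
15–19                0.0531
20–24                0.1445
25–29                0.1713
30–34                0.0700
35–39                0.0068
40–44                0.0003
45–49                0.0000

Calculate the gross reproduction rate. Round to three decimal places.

2.230

Sum of female ASFRs = 0.0531 + 0.1445 + 0.1713 + 0.0700 + 0.0068 + 0.0003 + 0.0000 = 0.4460
GRR = 5 × 0.4460 = 2.23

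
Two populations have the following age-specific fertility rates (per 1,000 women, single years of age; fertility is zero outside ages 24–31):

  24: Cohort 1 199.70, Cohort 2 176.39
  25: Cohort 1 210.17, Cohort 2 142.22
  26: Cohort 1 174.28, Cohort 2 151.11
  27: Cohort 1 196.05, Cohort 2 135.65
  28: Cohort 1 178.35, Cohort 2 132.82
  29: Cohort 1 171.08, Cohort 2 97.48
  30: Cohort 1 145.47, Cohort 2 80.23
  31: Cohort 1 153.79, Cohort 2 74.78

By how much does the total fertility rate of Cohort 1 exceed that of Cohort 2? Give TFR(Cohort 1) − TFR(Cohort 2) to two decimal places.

Cohort 1:
  Sum of ASFRs = 199.70 + 210.17 + 174.28 + 196.05 + 178.35 + 171.08 + 145.47 + 153.79 = 1428.89
  TFR = 1428.89 / 1000 = 1.42889
Cohort 2:
  Sum of ASFRs = 176.39 + 142.22 + 151.11 + 135.65 + 132.82 + 97.48 + 80.23 + 74.78 = 990.68
  TFR = 990.68 / 1000 = 0.99068
Difference = 1.42889 − 0.99068 = 0.43821

0.44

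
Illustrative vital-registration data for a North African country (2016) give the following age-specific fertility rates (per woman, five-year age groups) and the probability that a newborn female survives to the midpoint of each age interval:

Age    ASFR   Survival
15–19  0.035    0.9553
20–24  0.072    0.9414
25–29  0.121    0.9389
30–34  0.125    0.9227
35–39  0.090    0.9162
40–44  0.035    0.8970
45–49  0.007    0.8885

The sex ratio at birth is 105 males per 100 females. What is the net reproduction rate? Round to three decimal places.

1.098

Proportion female at birth = 100 / (100 + 105) = 0.48780.
Per-age-group product (5 × ASFR × survival probability):
  15–19: 5 × 0.035 × 0.9553 = 0.16718
  20–24: 5 × 0.072 × 0.9414 = 0.33890
  25–29: 5 × 0.121 × 0.9389 = 0.56803
  30–34: 5 × 0.125 × 0.9227 = 0.57669
  35–39: 5 × 0.090 × 0.9162 = 0.41229
  40–44: 5 × 0.035 × 0.8970 = 0.15698
  45–49: 5 × 0.007 × 0.8885 = 0.03110
Sum = 2.25117
NRR = 0.48780 × 2.25117 = 1.09812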